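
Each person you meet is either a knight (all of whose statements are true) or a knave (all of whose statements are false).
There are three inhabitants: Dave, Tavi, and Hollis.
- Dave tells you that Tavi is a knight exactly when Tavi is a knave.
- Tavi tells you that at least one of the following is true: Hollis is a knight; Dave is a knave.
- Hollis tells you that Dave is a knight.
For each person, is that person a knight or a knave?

Knights: Tavi. Knaves: Dave and Hollis.

As a knave, Dave's statement "Tavi is a knight exactly when Tavi is a knave" should be false; it is.
Tavi is a knight, so "at least one of the following is true: Hollis is a knight; Dave is a knave" must be True — and it is.
Hollis is a knave, so "Dave is a knight" must be false — and it is.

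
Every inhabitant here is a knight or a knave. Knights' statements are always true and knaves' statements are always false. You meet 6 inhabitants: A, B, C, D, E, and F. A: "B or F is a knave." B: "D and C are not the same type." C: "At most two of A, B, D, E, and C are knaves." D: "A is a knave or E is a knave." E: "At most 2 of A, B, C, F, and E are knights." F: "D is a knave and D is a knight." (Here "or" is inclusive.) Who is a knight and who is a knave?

A is a knight, B is a knave, C is a knave, D is a knave, E is a knight, and F is a knave.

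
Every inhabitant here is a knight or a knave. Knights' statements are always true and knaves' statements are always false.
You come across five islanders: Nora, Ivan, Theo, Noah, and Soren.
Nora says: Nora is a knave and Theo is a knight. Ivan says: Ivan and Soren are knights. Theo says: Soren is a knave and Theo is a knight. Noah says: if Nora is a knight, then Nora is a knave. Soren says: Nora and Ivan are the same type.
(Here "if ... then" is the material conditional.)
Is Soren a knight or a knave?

Soren is a knight.

Consistent assignments: {Nora=knave, Ivan=knave, Theo=knave, Noah=knight, Soren=knight}
In every consistent assignment, Soren is a knight.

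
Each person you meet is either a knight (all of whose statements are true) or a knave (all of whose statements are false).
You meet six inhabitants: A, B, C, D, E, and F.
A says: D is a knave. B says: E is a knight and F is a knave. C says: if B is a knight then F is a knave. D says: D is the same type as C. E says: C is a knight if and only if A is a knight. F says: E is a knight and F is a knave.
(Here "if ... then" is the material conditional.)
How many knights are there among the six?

The unique consistent assignment is A=knave, B=knave, C=knight, D=knight, E=knave, F=knave.
That has 2 knights.

2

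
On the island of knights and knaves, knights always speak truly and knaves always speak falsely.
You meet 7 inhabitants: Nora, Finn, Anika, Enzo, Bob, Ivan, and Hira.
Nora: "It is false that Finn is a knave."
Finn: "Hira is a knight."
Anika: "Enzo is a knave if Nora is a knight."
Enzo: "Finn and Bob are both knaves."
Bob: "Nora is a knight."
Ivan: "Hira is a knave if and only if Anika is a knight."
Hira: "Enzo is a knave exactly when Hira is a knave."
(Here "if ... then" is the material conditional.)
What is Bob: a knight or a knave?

Consistent assignments: {Nora=knave, Finn=knave, Anika=knight, Enzo=knight, Bob=knave, Ivan=knight, Hira=knave}
In every consistent assignment, Bob is a knave.

Bob is a knave.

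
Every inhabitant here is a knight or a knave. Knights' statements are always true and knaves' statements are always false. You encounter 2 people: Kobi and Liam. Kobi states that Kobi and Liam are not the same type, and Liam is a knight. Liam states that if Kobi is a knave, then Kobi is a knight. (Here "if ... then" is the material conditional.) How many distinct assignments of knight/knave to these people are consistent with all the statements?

1

Consistent assignments:
  Kobi=knave, Liam=knave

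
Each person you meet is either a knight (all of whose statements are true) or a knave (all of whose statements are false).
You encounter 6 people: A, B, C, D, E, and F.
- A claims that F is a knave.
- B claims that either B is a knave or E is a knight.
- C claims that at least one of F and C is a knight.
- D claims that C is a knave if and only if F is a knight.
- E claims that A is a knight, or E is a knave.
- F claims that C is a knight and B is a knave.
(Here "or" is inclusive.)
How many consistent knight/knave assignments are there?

2

Consistent assignments:
  A=knight, B=knight, C=knight, D=knight, E=knight, F=knave
  A=knight, B=knight, C=knave, D=knave, E=knight, F=knave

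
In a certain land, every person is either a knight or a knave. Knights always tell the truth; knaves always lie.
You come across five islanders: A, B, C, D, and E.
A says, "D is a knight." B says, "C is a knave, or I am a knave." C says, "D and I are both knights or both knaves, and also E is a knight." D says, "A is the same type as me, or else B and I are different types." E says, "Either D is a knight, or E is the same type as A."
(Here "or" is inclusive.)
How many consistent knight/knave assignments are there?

1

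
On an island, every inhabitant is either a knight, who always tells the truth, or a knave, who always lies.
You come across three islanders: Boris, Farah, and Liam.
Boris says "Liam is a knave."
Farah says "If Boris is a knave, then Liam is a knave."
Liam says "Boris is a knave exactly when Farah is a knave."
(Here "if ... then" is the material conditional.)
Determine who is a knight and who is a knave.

Boris is a knave, Farah is a knave, and Liam is a knight.

Boris (knave): "Liam is a knave" — False. ✓
As a knave, Farah's statement "if Boris is a knave, then Liam is a knave" should be False; it is.
Liam is a knight; "Boris is a knave exactly when Farah is a knave" is true, as required.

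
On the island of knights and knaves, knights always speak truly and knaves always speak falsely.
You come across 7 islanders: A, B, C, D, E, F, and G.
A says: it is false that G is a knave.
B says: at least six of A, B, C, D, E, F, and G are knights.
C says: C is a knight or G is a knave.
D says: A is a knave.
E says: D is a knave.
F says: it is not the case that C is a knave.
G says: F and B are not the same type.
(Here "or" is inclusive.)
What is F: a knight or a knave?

Consistent assignments: {A=knight, B=knave, C=knight, D=knave, E=knight, F=knight, G=knight}
In every consistent assignment, F is a knight.

F is a knight.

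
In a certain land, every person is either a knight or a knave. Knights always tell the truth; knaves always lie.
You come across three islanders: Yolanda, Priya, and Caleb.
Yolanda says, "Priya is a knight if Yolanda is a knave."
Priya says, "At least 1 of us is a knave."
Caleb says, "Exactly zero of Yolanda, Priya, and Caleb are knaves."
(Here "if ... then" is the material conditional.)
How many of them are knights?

The unique consistent assignment is Yolanda=knight, Priya=knight, Caleb=knave.
That has 2 knights.

2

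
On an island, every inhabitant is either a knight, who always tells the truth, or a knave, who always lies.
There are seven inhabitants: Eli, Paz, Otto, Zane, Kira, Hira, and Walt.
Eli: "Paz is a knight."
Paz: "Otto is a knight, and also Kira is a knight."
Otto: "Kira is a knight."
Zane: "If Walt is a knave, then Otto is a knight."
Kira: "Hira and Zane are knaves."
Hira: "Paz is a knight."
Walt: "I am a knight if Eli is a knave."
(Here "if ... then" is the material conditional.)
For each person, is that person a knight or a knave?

Eli is a knave, and the claim "Paz is a knight" is indeed False.
Paz is a knave; "Otto is a knight, and also Kira is a knight" is False, as required.
As a knave, Otto's statement "Kira is a knight" should be False; it is.
As a knight, Zane's statement "if Walt is a knave, then Otto is a knight" should be true; it is.
Kira is a knave, so "Hira and Zane are knaves" must be False — and it is.
Hira is a knave; "Paz is a knight" is False, as required.
Walt (knight): "I am a knight if Eli is a knave" — true. ✓

Eli is a knave, Paz is a knave, Otto is a knave, Zane is a knight, Kira is a knave, Hira is a knave, and Walt is a knight.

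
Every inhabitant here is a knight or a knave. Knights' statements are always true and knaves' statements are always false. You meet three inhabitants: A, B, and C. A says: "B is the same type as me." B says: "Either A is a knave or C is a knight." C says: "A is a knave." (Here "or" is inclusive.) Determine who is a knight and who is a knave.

Since A is a knave, "B is the same type as me" needs to be false, which holds.
As a knight, B's statement "either A is a knave or C is a knight" should be True; it is.
C is a knight, and the claim "A is a knave" is indeed True.

A is a knave, B is a knight, and C is a knight.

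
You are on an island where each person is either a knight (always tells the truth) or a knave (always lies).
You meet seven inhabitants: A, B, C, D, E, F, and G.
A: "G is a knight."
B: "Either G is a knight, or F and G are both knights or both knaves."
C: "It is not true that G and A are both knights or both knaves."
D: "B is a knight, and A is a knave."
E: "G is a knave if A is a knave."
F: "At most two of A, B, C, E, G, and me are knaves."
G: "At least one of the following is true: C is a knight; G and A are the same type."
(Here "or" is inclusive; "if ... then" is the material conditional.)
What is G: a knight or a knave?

Consistent assignments: {A=knight, B=knight, C=knave, D=knave, E=knight, F=knight, G=knight}
In every consistent assignment, G is a knight.

G is a knight.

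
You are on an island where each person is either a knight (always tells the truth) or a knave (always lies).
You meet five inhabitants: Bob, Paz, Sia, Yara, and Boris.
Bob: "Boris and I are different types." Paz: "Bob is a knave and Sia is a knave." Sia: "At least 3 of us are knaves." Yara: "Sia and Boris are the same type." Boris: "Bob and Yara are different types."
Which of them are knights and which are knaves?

Bob is a knave; "Boris and I are different types" is false, as required.
Since Paz is a knave, "Bob is a knave and Sia is a knave" needs to be false, which holds.
As a knight, Sia's statement "at least 3 of us are knaves" should be True; it is.
Yara is a knave, so "Sia and Boris are the same type" must be false — and it is.
Boris is a knave; "Bob and Yara are different types" is false, as required.

Bob is a knave, Paz is a knave, Sia is a knight, Yara is a knave, and Boris is a knave.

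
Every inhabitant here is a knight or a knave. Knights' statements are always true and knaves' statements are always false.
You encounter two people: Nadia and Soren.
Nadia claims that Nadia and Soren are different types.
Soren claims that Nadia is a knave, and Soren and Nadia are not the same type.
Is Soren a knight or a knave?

Consistent assignments: {Nadia=knight, Soren=knave}; {Nadia=knave, Soren=knave}
In every consistent assignment, Soren is a knave.

Soren is a knave.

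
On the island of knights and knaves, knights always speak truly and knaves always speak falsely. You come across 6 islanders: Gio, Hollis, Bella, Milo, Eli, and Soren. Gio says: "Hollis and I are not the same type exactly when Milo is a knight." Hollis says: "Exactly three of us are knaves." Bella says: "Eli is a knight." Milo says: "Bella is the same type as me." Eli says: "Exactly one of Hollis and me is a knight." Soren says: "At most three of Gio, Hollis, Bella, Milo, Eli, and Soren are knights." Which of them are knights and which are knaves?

Gio is a knight, Hollis is a knave, Bella is a knight, Milo is a knight, Eli is a knight, and Soren is a knave.

Gio is a knight; "Hollis and I are not the same type exactly when Milo is a knight" is True, as required.
Since Hollis is a knave, "exactly three of us are knaves" needs to be False, which holds.
Bella is a knight; "Eli is a knight" is True, as required.
As a knight, Milo's statement "Bella is the same type as me" should be True; it is.
Eli is a knight; "exactly one of Hollis and me is a knight" is True, as required.
Soren is a knave; "at most three of Gio, Hollis, Bella, Milo, Eli, and Soren are knights" is False, as required.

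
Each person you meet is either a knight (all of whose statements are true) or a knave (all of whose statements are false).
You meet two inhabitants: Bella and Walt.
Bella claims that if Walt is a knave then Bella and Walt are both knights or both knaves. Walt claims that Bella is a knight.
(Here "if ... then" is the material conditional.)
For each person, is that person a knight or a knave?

Knights: Bella and Walt. Knaves: none.

Bella is a knight; "if Walt is a knave then Bella and Walt are both knights or both knaves" is true, as required.
Walt (knight): "Bella is a knight" — true. ✓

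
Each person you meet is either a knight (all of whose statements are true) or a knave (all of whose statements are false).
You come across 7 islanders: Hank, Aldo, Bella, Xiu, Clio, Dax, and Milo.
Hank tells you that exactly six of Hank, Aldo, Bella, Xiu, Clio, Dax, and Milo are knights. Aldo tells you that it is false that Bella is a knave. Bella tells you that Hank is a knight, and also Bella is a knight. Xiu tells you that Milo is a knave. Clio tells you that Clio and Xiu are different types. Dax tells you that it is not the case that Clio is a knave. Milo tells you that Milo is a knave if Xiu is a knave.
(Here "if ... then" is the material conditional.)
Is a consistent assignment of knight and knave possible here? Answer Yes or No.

No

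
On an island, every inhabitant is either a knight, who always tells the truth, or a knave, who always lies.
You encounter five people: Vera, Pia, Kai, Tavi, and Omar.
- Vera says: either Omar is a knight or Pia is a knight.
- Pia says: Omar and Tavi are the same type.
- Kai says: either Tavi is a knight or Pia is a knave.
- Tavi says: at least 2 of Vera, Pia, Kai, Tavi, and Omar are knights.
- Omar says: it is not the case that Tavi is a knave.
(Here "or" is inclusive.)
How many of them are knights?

The unique consistent assignment is Vera=knight, Pia=knight, Kai=knight, Tavi=knight, Omar=knight.
That has 5 knights.

5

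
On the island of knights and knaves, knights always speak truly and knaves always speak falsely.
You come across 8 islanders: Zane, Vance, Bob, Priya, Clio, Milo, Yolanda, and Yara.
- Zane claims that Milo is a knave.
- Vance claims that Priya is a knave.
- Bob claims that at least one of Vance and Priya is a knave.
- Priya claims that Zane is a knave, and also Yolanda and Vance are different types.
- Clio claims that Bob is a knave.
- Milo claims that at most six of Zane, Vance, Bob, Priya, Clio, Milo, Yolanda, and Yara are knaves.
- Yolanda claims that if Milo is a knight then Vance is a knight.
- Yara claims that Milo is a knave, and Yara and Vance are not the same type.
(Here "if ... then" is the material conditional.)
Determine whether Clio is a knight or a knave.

Clio is a knave.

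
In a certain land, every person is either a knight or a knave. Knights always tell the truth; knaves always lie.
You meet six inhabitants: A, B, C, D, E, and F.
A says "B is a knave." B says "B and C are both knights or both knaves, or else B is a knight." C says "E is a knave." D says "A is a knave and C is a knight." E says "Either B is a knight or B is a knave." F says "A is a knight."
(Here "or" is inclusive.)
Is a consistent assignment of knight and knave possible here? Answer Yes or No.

One consistent assignment: A=knave, B=knight, C=knave, D=knave, E=knight, F=knave.

Yes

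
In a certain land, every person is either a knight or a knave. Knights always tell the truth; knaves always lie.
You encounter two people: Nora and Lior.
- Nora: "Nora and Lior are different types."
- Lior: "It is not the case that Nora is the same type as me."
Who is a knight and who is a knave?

Nora is a knave and Lior is a knave.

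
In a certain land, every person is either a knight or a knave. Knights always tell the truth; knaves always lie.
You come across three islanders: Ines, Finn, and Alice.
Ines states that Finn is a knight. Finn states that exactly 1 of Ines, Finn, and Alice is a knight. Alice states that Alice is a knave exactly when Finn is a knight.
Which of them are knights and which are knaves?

Since Ines is a knave, "Finn is a knight" needs to be false, which holds.
As a knave, Finn's statement "exactly 1 of Ines, Finn, and Alice is a knight" should be false; it is.
As a knave, Alice's statement "Alice is a knave exactly when Finn is a knight" should be false; it is.

Ines is a knave, Finn is a knave, and Alice is a knave.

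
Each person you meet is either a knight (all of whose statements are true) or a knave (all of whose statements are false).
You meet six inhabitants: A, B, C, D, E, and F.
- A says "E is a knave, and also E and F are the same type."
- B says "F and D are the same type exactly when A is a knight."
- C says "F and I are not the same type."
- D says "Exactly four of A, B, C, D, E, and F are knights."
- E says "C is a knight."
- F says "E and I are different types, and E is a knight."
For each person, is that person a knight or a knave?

A is a knight, B is a knight, C is a knave, D is a knave, E is a knave, and F is a knave.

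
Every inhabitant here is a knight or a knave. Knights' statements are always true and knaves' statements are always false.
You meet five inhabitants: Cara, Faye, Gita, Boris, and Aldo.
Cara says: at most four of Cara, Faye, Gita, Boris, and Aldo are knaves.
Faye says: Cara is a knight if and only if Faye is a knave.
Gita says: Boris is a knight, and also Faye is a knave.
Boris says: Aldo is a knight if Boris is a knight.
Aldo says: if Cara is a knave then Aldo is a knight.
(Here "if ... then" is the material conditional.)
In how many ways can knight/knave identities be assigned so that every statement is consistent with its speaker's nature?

0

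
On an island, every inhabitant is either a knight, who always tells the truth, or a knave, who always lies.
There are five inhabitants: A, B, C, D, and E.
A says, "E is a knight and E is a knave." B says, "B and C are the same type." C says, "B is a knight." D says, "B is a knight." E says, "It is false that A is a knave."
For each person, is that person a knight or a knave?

Suppose A is a knight. Then A's statement "E is a knight and E is a knave" would have to be true. Checking the 16 ways to assign the others, none is consistent with every speaker.
(For instance, with B=knight, C=knight, D=knight, E=knave, A's claim "E is a knight and E is a knave" comes out false where it would need to be true.)
So A must be a knave, making "E is a knight and E is a knave" false. Taking A=knave, B=knight, C=knight, D=knight, E=knave, each remaining statement checks out:
  B (knight): "B and C are the same type" — true. ✓
  C (knight): "B is a knight" — true. ✓
  D (knight): "B is a knight" — true. ✓
  E (knave): "it is false that A is a knave" — false. ✓
This is the unique consistent assignment.

Knights: B, C, and D. Knaves: A and E.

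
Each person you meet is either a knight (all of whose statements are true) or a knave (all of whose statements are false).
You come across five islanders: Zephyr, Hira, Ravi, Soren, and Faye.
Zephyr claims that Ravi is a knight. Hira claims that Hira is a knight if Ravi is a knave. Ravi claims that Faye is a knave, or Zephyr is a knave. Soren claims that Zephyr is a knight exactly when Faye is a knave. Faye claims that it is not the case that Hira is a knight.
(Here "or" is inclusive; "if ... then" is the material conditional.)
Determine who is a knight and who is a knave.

Knights: Zephyr, Hira, Ravi, and Soren. Knaves: Faye.

Zephyr is a knight; "Ravi is a knight" is true, as required.
Hira is a knight, so "Hira is a knight if Ravi is a knave" must be true — and it is.
Ravi (knight): "Faye is a knave, or Zephyr is a knave" — true. ✓
Since Soren is a knight, "Zephyr is a knight exactly when Faye is a knave" needs to be true, which holds.
Faye is a knave; "it is not the case that Hira is a knight" is False, as required.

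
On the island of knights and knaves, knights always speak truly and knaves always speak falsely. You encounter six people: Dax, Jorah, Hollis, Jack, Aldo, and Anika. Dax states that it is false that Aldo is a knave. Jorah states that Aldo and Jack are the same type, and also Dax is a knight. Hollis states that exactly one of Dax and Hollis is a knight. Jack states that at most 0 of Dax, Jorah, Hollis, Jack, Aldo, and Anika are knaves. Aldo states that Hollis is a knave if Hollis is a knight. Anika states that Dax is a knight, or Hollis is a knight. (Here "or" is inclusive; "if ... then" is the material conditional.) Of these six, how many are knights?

The unique consistent assignment is Dax=knave, Jorah=knave, Hollis=knight, Jack=knave, Aldo=knave, Anika=knight.
That has 2 knights.

2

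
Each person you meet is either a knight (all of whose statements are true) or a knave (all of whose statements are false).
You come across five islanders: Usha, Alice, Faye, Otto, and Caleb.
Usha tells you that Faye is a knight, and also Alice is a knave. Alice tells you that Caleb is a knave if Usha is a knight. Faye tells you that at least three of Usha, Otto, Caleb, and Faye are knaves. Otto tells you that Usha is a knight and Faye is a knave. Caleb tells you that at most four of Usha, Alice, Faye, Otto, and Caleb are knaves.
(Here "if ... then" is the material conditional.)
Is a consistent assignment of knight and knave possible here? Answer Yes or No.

No

Checking all 32 assignments, each has at least one speaker whose statement's truth value contradicts their type.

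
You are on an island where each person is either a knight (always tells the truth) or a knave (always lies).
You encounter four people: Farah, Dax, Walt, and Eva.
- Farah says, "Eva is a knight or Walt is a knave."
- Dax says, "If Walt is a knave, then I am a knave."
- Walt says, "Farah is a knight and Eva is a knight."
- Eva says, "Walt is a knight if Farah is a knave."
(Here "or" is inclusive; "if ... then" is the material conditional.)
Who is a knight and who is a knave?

Farah is a knight, Dax is a knight, Walt is a knight, and Eva is a knight.

Suppose Farah is a knave. Then Farah's statement "Eva is a knight or Walt is a knave" would have to be false. Checking the 8 ways to assign the others, none is consistent with every speaker.
(For instance, with Dax=knight, Walt=knight, Eva=knight, Farah's claim "Eva is a knight or Walt is a knave" comes out true where it would need to be false.)
So Farah must be a knight, making "Eva is a knight or Walt is a knave" true. Taking Farah=knight, Dax=knight, Walt=knight, Eva=knight, each remaining statement checks out:
  Dax (knight): "if Walt is a knave, then I am a knave" — true. ✓
  Walt (knight): "Farah is a knight and Eva is a knight" — true. ✓
  Eva (knight): "Walt is a knight if Farah is a knave" — true. ✓
This is the unique consistent assignment.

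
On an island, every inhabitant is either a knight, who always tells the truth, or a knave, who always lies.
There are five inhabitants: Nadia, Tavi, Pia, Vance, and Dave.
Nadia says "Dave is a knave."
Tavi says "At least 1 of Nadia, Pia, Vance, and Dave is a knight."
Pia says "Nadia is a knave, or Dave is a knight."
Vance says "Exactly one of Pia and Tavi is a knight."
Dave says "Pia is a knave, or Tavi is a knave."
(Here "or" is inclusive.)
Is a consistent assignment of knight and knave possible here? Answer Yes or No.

Checking all 32 assignments, each has at least one speaker whose statement's truth value contradicts their type.

No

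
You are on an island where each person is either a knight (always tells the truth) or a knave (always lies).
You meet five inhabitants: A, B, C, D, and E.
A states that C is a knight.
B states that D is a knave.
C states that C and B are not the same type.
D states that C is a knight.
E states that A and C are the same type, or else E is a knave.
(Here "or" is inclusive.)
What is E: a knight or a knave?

E is a knight.

Consistent assignments: {A=knight, B=knave, C=knight, D=knight, E=knight}
In every consistent assignment, E is a knight.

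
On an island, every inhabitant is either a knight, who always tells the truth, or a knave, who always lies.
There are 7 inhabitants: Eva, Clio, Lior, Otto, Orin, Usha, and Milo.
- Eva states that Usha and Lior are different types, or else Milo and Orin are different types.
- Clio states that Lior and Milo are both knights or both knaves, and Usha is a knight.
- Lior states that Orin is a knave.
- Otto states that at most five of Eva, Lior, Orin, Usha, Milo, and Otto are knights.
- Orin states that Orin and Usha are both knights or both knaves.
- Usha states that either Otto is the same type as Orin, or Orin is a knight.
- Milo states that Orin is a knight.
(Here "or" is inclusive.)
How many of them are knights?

The unique consistent assignment is Eva=knight, Clio=knave, Lior=knave, Otto=knight, Orin=knight, Usha=knight, Milo=knight.
That has 5 knights.

5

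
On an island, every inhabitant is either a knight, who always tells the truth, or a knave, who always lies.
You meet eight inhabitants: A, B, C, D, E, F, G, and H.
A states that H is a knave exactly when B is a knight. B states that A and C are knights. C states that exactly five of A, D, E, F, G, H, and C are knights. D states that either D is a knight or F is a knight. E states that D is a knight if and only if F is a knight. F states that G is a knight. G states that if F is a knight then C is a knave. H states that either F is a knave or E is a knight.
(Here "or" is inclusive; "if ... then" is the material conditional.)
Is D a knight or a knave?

D is a knight.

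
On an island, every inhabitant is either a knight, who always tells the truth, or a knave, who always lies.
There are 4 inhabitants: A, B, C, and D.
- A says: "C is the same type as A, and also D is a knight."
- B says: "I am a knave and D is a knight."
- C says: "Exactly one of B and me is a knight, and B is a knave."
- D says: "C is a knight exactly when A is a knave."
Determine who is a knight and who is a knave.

A is a knave, B is a knave, C is a knave, and D is a knave.

Suppose A is a knight. Then A's statement "C is the same type as A, and also D is a knight" would have to be true. Checking the 8 ways to assign the others, none is consistent with every speaker.
(For instance, with B=knave, C=knave, D=knave, A's claim "C is the same type as A, and also D is a knight" comes out false where it would need to be true.)
So A must be a knave, making "C is the same type as A, and also D is a knight" false. Taking A=knave, B=knave, C=knave, D=knave, each remaining statement checks out:
  B (knave): "I am a knave and D is a knight" — false. ✓
  C (knave): "exactly one of B and me is a knight, and B is a knave" — false. ✓
  D (knave): "C is a knight exactly when A is a knave" — false. ✓
This is the unique consistent assignment.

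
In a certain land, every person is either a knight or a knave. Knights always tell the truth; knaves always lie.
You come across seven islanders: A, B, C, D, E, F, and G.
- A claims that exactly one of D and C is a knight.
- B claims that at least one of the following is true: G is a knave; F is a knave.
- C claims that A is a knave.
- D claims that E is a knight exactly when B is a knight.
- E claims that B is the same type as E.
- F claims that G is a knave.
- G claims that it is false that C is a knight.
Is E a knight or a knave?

E is a knight.

Consistent assignments: {A=knight, B=knight, C=knave, D=knight, E=knight, F=knave, G=knight}; {A=knave, B=knight, C=knight, D=knight, E=knight, F=knight, G=knave}
In every consistent assignment, E is a knight.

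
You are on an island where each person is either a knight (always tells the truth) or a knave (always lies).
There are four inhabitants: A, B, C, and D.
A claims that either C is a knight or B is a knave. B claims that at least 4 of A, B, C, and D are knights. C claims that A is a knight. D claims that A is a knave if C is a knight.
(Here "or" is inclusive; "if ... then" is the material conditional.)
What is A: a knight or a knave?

Consistent assignments: {A=knight, B=knave, C=knight, D=knave}
In every consistent assignment, A is a knight.

A is a knight.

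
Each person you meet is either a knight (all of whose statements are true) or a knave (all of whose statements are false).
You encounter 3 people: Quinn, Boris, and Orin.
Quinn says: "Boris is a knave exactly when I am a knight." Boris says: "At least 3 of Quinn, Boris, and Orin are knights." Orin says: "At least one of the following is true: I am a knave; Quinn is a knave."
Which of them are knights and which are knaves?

Suppose Quinn is a knight. Then Quinn's statement "Boris is a knave exactly when I am a knight" would have to be true. Checking the 4 ways to assign the others, none is consistent with every speaker.
(For instance, with Boris=knave, Orin=knight, Orin's claim "at least one of the following is true: I am a knave; Quinn is a knave" comes out false where it would need to be true.)
So Quinn must be a knave, making "Boris is a knave exactly when I am a knight" false. Taking Quinn=knave, Boris=knave, Orin=knight, each remaining statement checks out:
  Boris (knave): "at least 3 of Quinn, Boris, and Orin are knights" — false. ✓
  Orin (knight): "at least one of the following is true: I am a knave; Quinn is a knave" — true. ✓
This is the unique consistent assignment.

Quinn is a knave, Boris is a knave, and Orin is a knight.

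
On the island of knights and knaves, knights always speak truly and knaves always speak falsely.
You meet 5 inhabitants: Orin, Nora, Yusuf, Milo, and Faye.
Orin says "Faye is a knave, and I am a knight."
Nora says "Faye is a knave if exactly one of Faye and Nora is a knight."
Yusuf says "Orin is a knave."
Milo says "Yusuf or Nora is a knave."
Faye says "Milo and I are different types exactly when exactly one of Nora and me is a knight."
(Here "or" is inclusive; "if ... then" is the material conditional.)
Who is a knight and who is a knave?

Knights: Nora and Yusuf. Knaves: Orin, Milo, and Faye.

As a knave, Orin's statement "Faye is a knave, and I am a knight" should be False; it is.
Since Nora is a knight, "Faye is a knave if exactly one of Faye and Nora is a knight" needs to be true, which holds.
Since Yusuf is a knight, "Orin is a knave" needs to be true, which holds.
Milo is a knave; "Yusuf or Nora is a knave" is False, as required.
As a knave, Faye's statement "Milo and I are different types exactly when exactly one of Nora and me is a knight" should be False; it is.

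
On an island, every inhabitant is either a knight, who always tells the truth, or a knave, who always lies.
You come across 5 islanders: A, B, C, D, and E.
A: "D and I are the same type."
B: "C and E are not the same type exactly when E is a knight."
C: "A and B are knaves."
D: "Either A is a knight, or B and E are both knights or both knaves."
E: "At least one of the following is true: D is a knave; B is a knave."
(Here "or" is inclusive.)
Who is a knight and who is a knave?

Suppose A is a knave. Then A's statement "D and I are the same type" would have to be false. Checking the 16 ways to assign the others, none is consistent with every speaker.
(For instance, with B=knight, C=knave, D=knight, E=knave, D's claim "either A is a knight, or B and E are both knights or both knaves" comes out false where it would need to be true.)
So A must be a knight, making "D and I are the same type" true. Taking A=knight, B=knight, C=knave, D=knight, E=knave, each remaining statement checks out:
  B (knight): "C and E are not the same type exactly when E is a knight" — true. ✓
  C (knave): "A and B are knaves" — false. ✓
  D (knight): "either A is a knight, or B and E are both knights or both knaves" — true. ✓
  E (knave): "at least one of the following is true: D is a knave; B is a knave" — false. ✓
This is the unique consistent assignment.

A is a knight, B is a knight, C is a knave, D is a knight, and E is a knave.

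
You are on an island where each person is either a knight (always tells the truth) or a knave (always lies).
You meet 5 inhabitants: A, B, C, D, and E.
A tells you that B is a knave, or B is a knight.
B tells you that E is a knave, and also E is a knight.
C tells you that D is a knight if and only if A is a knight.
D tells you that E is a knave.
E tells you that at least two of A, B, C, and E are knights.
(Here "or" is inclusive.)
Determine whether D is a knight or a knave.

D is a knave.

Consistent assignments: {A=knight, B=knave, C=knave, D=knave, E=knight}
In every consistent assignment, D is a knave.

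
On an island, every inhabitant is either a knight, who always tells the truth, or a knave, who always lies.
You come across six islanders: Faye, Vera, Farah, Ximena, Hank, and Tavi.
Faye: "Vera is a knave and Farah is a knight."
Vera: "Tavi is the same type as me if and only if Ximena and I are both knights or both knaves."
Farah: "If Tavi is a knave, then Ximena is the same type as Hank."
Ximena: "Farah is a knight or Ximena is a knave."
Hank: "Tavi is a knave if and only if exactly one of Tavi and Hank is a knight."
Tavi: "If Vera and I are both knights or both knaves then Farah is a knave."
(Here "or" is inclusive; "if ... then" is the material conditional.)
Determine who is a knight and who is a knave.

Knights: Faye, Farah, Ximena, and Hank. Knaves: Vera and Tavi.

Faye (knight): "Vera is a knave and Farah is a knight" — True. ✓
Since Vera is a knave, "Tavi is the same type as me if and only if Ximena and I are both knights or both knaves" needs to be False, which holds.
Farah is a knight, so "if Tavi is a knave, then Ximena is the same type as Hank" must be True — and it is.
As a knight, Ximena's statement "Farah is a knight or Ximena is a knave" should be True; it is.
As a knight, Hank's statement "Tavi is a knave if and only if exactly one of Tavi and Hank is a knight" should be True; it is.
Tavi (knave): "if Vera and I are both knights or both knaves then Farah is a knave" — False. ✓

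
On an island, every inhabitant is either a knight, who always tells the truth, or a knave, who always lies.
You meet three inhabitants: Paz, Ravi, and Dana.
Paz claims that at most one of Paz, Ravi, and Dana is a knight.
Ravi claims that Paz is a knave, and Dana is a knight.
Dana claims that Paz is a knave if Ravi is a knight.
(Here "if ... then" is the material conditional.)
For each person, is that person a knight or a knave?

Paz is a knave, so "at most one of Paz, Ravi, and Dana is a knight" must be false — and it is.
Ravi (knight): "Paz is a knave, and Dana is a knight" — True. ✓
Dana is a knight, and the claim "Paz is a knave if Ravi is a knight" is indeed True.

Paz is a knave, Ravi is a knight, and Dana is a knight.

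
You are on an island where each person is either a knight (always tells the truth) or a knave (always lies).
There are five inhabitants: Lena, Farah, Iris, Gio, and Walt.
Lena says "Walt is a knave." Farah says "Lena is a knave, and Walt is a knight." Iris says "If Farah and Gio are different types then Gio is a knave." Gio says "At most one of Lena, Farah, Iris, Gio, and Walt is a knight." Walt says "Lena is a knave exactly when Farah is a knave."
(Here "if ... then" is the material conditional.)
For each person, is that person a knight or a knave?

Lena is a knight, Farah is a knave, Iris is a knight, Gio is a knave, and Walt is a knave.

Since Lena is a knight, "Walt is a knave" needs to be True, which holds.
As a knave, Farah's statement "Lena is a knave, and Walt is a knight" should be false; it is.
Iris (knight): "if Farah and Gio are different types then Gio is a knave" — True. ✓
Gio is a knave, and the claim "at most one of Lena, Farah, Iris, Gio, and Walt is a knight" is indeed false.
Walt is a knave, and the claim "Lena is a knave exactly when Farah is a knave" is indeed false.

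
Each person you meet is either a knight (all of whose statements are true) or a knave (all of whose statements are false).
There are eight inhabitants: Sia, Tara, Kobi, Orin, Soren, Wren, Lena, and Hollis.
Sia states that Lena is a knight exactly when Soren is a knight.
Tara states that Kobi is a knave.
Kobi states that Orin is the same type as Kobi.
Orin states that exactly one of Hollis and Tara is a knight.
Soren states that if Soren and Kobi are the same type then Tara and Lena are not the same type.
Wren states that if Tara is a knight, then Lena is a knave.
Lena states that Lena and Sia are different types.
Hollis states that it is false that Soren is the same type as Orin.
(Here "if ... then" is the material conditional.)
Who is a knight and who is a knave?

Sia is a knave, Tara is a knight, Kobi is a knave, Orin is a knight, Soren is a knight, Wren is a knight, Lena is a knave, and Hollis is a knave.

Since Sia is a knave, "Lena is a knight exactly when Soren is a knight" needs to be False, which holds.
As a knight, Tara's statement "Kobi is a knave" should be true; it is.
As a knave, Kobi's statement "Orin is the same type as Kobi" should be False; it is.
Orin (knight): "exactly one of Hollis and Tara is a knight" — true. ✓
Soren (knight): "if Soren and Kobi are the same type then Tara and Lena are not the same type" — true. ✓
Since Wren is a knight, "if Tara is a knight, then Lena is a knave" needs to be true, which holds.
Lena is a knave; "Lena and Sia are different types" is False, as required.
Hollis is a knave, so "it is false that Soren is the same type as Orin" must be False — and it is.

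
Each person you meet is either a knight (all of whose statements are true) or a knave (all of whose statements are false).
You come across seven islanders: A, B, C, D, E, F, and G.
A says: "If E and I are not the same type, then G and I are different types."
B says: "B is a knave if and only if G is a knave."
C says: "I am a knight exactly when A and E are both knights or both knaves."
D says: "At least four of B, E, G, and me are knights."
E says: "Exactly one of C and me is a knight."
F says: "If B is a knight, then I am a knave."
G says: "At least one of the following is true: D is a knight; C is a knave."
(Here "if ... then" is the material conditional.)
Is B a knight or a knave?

B is a knave.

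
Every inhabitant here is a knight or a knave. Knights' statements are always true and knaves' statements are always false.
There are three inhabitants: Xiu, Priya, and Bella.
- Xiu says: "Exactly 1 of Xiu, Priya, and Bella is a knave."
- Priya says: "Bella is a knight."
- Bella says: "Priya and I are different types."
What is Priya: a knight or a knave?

Consistent assignments: {Xiu=knave, Priya=knave, Bella=knave}
In every consistent assignment, Priya is a knave.

Priya is a knave.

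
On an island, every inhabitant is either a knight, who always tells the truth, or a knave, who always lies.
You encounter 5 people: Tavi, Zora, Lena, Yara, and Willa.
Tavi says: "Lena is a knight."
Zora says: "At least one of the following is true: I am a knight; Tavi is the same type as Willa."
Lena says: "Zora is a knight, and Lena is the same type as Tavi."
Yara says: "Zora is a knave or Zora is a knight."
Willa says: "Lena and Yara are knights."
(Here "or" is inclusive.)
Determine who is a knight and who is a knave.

Tavi is a knight, Zora is a knight, Lena is a knight, Yara is a knight, and Willa is a knight.

Since Tavi is a knight, "Lena is a knight" needs to be True, which holds.
Zora (knight): "at least one of the following is true: I am a knight; Tavi is the same type as Willa" — True. ✓
As a knight, Lena's statement "Zora is a knight, and Lena is the same type as Tavi" should be True; it is.
Yara is a knight, and the claim "Zora is a knave or Zora is a knight" is indeed True.
As a knight, Willa's statement "Lena and Yara are knights" should be True; it is.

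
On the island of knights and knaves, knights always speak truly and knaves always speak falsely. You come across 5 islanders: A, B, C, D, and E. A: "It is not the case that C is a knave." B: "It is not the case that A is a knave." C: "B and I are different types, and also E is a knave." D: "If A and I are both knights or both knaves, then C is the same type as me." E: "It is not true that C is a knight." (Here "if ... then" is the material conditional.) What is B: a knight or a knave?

B is a knave.

Consistent assignments: {A=knave, B=knave, C=knave, D=knight, E=knight}
In every consistent assignment, B is a knave.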